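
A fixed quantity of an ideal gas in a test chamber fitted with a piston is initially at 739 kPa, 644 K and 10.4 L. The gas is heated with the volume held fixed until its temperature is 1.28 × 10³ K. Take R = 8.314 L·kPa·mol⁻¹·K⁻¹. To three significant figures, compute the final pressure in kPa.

Isochoric, so P/T is constant: V₂ = V₁; P₂ = P₁·(T₂/T₁) = 1469 kPa.

P₂ ≈ 1.47e+03 kPa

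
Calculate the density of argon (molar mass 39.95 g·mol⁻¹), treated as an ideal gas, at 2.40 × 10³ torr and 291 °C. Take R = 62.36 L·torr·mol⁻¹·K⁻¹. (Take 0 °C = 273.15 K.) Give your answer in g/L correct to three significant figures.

ρ = PM/(RT) = (2.40e+03 × 39.95) / (62.36 × 564.1)

ρ ≈ 2.73 g/L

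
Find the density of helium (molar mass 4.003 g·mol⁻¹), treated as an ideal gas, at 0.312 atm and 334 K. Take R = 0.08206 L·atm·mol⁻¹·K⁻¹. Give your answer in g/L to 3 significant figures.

ρ ≈ 0.0456 g/L

ρ = PM/(RT) = (0.312 × 4.003) / (0.08206 × 334.0)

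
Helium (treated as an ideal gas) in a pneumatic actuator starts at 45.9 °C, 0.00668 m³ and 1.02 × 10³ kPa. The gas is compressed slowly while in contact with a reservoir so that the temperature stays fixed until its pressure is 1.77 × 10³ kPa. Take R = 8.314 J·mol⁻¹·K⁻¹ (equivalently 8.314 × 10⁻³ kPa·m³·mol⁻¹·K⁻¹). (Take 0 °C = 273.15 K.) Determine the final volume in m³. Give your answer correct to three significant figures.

V₂ ≈ 0.00385 m³

Convert: T₁ = 319.0 K.
Isothermal, so P V is constant: T₂ = T₁; V₂ = V₁·(P₁/P₂) = 0.003849 m³.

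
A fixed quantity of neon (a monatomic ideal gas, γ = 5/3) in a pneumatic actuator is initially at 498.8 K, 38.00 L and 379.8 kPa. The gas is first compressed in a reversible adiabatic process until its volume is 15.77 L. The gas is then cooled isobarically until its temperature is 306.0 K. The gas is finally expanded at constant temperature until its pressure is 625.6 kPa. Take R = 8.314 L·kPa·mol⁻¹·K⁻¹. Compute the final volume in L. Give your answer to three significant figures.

V₄ ≈ 14.2 L

Reversible adiabatic, γ = 5/3: T₂ = T₁·(V₁/V₂)^(γ−1) = 896.5 K; P₂ = P₁·(V₁/V₂)^γ = 1645 kPa.
Isobaric, so V/T is constant: P₃ = P₂; V₃ = V₂·(T₃/T₂) = 5.383 L.
Isothermal, so P V is constant: T₄ = T₃; V₄ = V₃·(P₃/P₄) = 14.15 L.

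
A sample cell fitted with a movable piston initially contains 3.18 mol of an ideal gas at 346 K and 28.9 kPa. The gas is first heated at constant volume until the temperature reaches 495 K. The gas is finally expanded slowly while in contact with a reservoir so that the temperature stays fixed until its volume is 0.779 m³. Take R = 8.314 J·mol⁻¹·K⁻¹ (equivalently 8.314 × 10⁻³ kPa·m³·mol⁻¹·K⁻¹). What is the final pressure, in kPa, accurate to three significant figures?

P₃ ≈ 16.8 kPa

From PV = nRT: V₁ = nRT₁/P₁ = 0.3165 m³.
Isochoric, so P/T is constant: V₂ = V₁; P₂ = P₁·(T₂/T₁) = 41.35 kPa.
T constant ⇒ Boyle's law P V = const: T₃ = T₂; P₃ = P₂·(V₂/V₃) = 16.80 kPa.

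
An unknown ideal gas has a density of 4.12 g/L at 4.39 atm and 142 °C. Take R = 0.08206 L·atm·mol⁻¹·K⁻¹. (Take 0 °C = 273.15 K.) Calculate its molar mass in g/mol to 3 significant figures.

M ≈ 32.0 g/mol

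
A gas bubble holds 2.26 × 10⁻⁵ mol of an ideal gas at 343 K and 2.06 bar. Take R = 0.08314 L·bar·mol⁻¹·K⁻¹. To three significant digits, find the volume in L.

PV = nRT ⇒ V = nRT/P = (2.26e-05 × 0.08314 × 343) / 2.06

V ≈ 0.000313 L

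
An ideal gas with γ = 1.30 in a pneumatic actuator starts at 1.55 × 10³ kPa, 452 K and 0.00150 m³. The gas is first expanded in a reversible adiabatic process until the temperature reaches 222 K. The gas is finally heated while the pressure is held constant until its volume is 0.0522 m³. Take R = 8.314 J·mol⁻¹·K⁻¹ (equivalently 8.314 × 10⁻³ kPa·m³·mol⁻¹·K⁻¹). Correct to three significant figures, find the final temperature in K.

T₃ ≈ 722 K

Adiabatic (γ = 1.30), T V^(γ−1) and P V^γ constant: P₂ = P₁·(T₂/T₁)^(γ/(γ−1)) = 71.16 kPa; V₂ = V₁·(T₁/T₂)^(1/(γ−1)) = 0.01605 m³.
P constant ⇒ V ∝ T: P₃ = P₂; T₃ = T₂·(V₃/V₂) = 722.2 K.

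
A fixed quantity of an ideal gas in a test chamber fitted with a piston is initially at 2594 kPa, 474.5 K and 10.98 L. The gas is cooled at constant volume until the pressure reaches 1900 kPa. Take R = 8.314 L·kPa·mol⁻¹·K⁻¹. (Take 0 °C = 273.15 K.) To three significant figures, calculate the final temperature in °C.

Isochoric, so P/T is constant: V₂ = V₁; T₂ = T₁·(P₂/P₁) = 347.6 K.

T₂ ≈ 74.4 °C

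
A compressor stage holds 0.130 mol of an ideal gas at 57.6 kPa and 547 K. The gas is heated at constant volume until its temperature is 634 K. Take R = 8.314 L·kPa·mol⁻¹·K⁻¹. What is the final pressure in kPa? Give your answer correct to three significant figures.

P₂ ≈ 66.8 kPa

From PV = nRT: V₁ = nRT₁/P₁ = 10.26 L.
V constant ⇒ P ∝ T: V₂ = V₁; P₂ = P₁·(T₂/T₁) = 66.76 kPa.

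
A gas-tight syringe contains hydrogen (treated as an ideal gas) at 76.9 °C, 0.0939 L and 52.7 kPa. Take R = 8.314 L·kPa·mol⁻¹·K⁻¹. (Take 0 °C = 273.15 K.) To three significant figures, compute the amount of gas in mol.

n ≈ 0.00170 mol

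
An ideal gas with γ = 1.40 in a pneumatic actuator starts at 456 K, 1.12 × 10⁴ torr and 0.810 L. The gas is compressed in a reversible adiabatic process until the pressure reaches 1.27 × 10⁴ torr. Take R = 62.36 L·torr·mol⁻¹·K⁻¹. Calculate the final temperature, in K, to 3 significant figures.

T₂ ≈ 473 K

Reversible adiabatic, γ = 1.40: T₂ = T₁·(P₂/P₁)^((γ−1)/γ) = 472.7 K; V₂ = V₁·(P₁/P₂)^(1/γ) = 0.7404 L.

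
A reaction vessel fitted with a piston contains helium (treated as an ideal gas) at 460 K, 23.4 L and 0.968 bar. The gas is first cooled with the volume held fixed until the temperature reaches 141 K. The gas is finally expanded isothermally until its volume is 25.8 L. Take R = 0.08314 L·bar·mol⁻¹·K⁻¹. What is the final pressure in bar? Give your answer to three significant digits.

P₃ ≈ 0.269 bar

V constant ⇒ P ∝ T: V₂ = V₁; P₂ = P₁·(T₂/T₁) = 0.2967 bar.
Isothermal, so P V is constant: T₃ = T₂; P₃ = P₂·(V₂/V₃) = 0.2691 bar.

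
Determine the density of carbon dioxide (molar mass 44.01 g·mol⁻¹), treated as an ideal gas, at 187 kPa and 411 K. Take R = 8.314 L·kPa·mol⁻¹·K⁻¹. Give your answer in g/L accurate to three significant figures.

ρ = PM/(RT) = (187 × 44.01) / (8.314 × 411.0)

ρ ≈ 2.41 g/L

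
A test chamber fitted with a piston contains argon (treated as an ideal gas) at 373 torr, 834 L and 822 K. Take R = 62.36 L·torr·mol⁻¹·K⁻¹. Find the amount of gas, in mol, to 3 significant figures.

n ≈ 6.07 mol

PV = nRT ⇒ n = PV/(RT) = (373 × 834) / (62.36 × 822)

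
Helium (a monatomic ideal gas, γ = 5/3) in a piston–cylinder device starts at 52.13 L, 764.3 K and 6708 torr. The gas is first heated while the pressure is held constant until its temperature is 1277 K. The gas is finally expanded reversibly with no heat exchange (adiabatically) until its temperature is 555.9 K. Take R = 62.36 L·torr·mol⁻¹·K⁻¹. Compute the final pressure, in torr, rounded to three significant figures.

P₃ ≈ 839 torr

Isobaric, so V/T is constant: P₂ = P₁; V₂ = V₁·(T₂/T₁) = 87.10 L.
Adiabatic (γ = 5/3), T V^(γ−1) and P V^γ constant: P₃ = P₂·(T₃/T₂)^(γ/(γ−1)) = 838.7 torr; V₃ = V₂·(T₂/T₃)^(1/(γ−1)) = 303.3 L.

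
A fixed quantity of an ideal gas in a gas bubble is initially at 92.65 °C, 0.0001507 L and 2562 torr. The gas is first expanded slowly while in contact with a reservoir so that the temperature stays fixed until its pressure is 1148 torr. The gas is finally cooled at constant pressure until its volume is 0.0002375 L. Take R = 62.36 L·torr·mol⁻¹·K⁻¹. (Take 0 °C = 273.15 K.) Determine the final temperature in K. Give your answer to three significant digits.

T₃ ≈ 258 K

Convert: T₁ = 365.8 K.
Isothermal, so P V is constant: T₂ = T₁; V₂ = V₁·(P₁/P₂) = 0.0003363 L.
Isobaric, so V/T is constant: P₃ = P₂; T₃ = T₂·(V₃/V₂) = 258.3 K.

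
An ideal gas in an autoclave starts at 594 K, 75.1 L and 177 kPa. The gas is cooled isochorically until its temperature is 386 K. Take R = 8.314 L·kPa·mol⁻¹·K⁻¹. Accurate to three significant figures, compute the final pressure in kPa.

Isochoric, so P/T is constant: V₂ = V₁; P₂ = P₁·(T₂/T₁) = 115.0 kPa.

P₂ ≈ 115 kPa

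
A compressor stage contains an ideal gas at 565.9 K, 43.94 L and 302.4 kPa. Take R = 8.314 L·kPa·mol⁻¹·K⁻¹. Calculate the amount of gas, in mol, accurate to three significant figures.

n ≈ 2.82 mol

PV = nRT ⇒ n = PV/(RT) = (302.4 × 43.94) / (8.314 × 565.9)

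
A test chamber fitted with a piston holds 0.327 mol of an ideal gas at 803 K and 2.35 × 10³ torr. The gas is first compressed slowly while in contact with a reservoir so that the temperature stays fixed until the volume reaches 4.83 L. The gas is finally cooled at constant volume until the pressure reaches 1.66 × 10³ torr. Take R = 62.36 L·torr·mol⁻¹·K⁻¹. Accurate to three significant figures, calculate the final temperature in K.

T₃ ≈ 393 K

From PV = nRT: V₁ = nRT₁/P₁ = 6.968 L.
T constant ⇒ Boyle's law P V = const: T₂ = T₁; P₂ = P₁·(V₁/V₂) = 3390 torr.
V constant ⇒ P ∝ T: V₃ = V₂; T₃ = T₂·(P₃/P₂) = 393.2 K.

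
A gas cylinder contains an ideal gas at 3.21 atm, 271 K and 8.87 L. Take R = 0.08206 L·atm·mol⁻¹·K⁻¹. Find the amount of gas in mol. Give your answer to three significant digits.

n ≈ 1.28 mol

PV = nRT ⇒ n = PV/(RT) = (3.21 × 8.87) / (0.08206 × 271)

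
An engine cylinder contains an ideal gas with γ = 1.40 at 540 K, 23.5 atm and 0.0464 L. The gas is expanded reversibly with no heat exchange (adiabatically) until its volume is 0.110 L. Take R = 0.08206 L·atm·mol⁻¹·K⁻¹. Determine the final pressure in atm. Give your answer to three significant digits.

P₂ ≈ 7.02 atm

Adiabatic (γ = 1.40), T V^(γ−1) and P V^γ constant: T₂ = T₁·(V₁/V₂)^(γ−1) = 382.3 K; P₂ = P₁·(V₁/V₂)^γ = 7.018 atm.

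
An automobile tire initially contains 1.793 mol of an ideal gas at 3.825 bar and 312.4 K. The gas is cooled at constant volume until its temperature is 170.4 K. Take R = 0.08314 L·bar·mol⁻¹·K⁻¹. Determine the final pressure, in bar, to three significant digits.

From PV = nRT: V₁ = nRT₁/P₁ = 12.18 L.
Isochoric, so P/T is constant: V₂ = V₁; P₂ = P₁·(T₂/T₁) = 2.086 bar.

P₂ ≈ 2.09 bar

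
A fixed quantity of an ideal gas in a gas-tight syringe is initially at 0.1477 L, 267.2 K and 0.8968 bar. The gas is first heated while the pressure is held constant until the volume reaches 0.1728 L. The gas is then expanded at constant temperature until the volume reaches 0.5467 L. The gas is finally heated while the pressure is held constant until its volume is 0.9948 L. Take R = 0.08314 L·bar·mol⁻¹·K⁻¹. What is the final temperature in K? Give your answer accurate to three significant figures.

T₄ ≈ 569 K

Isobaric, so V/T is constant: P₂ = P₁; T₂ = T₁·(V₂/V₁) = 312.6 K.
Isothermal, so P V is constant: T₃ = T₂; P₃ = P₂·(V₂/V₃) = 0.2835 bar.
Isobaric, so V/T is constant: P₄ = P₃; T₄ = T₃·(V₄/V₃) = 568.8 K.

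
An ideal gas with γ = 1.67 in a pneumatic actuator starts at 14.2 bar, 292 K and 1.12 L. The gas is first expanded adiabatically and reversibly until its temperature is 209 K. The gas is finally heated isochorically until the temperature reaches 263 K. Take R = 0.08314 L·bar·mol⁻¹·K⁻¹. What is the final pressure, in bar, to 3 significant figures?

P₃ ≈ 7.76 bar

Reversible adiabatic, γ = 1.67: P₂ = P₁·(T₂/T₁)^(γ/(γ−1)) = 6.170 bar; V₂ = V₁·(T₁/T₂)^(1/(γ−1)) = 1.845 L.
Isochoric, so P/T is constant: V₃ = V₂; P₃ = P₂·(T₃/T₂) = 7.764 bar.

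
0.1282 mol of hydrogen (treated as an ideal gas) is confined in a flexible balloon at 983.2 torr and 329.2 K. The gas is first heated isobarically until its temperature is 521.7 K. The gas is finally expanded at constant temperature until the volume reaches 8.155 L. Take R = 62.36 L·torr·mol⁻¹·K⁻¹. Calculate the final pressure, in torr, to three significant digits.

P₃ ≈ 511 torr

From PV = nRT: V₁ = nRT₁/P₁ = 2.677 L.
Isobaric, so V/T is constant: P₂ = P₁; V₂ = V₁·(T₂/T₁) = 4.242 L.
Isothermal, so P V is constant: T₃ = T₂; P₃ = P₂·(V₂/V₃) = 511.4 torr.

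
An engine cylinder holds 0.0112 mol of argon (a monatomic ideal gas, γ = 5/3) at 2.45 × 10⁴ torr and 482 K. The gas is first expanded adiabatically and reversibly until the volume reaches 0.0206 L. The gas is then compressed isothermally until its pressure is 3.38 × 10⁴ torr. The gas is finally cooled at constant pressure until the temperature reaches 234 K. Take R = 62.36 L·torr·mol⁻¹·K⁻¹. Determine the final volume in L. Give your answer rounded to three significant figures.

From PV = nRT: V₁ = nRT₁/P₁ = 0.01374 L.
Adiabatic (γ = 5/3), T V^(γ−1) and P V^γ constant: T₂ = T₁·(V₁/V₂)^(γ−1) = 368.0 K; P₂ = P₁·(V₁/V₂)^γ = 1.248e+04 torr.
T constant ⇒ Boyle's law P V = const: T₃ = T₂; V₃ = V₂·(P₂/P₃) = 0.007603 L.
Isobaric, so V/T is constant: P₄ = P₃; V₄ = V₃·(T₄/T₃) = 0.004835 L.

V₄ ≈ 0.00484 L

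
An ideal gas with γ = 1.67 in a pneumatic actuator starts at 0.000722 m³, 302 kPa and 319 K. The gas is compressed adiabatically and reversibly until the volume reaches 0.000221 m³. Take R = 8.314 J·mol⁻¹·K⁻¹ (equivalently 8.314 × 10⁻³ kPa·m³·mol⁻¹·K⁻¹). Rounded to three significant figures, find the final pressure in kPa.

P₂ ≈ 2.18e+03 kPa

Reversible adiabatic, γ = 1.67: T₂ = T₁·(V₁/V₂)^(γ−1) = 705.1 K; P₂ = P₁·(V₁/V₂)^γ = 2181 kPa.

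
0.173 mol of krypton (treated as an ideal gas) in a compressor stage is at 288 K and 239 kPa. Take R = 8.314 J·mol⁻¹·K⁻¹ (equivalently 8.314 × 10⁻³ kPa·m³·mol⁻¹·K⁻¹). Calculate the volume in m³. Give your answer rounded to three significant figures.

PV = nRT ⇒ V = nRT/P = (0.173 × 8.314 × 10⁻³ × 288) / 239

V ≈ 0.00173 m³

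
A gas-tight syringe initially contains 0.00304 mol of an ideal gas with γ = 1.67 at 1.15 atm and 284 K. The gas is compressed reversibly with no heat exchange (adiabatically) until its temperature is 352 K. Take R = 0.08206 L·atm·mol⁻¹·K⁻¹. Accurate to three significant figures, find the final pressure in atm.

From PV = nRT: V₁ = nRT₁/P₁ = 0.06161 L.
Reversible adiabatic, γ = 1.67: P₂ = P₁·(T₂/T₁)^(γ/(γ−1)) = 1.964 atm; V₂ = V₁·(T₁/T₂)^(1/(γ−1)) = 0.04472 L.

P₂ ≈ 1.96 atm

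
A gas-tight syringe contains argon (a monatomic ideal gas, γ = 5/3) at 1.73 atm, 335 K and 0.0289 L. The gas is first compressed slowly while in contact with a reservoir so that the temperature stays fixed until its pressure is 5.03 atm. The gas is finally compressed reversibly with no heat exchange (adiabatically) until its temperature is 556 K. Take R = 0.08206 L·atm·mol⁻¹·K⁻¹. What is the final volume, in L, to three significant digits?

V₃ ≈ 0.00465 L

Isothermal, so P V is constant: T₂ = T₁; V₂ = V₁·(P₁/P₂) = 0.009940 L.
Adiabatic (γ = 5/3), T V^(γ−1) and P V^γ constant: P₃ = P₂·(T₃/T₂)^(γ/(γ−1)) = 17.85 atm; V₃ = V₂·(T₂/T₃)^(1/(γ−1)) = 0.004649 L.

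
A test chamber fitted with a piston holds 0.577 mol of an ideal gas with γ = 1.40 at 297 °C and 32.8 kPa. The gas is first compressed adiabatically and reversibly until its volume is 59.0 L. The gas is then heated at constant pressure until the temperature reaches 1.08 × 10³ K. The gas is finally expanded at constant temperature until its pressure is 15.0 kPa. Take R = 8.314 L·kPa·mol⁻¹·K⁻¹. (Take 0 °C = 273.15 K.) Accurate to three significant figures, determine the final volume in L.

Convert: T₁ = 570.1 K.
From PV = nRT: V₁ = nRT₁/P₁ = 83.39 L.
Reversible adiabatic, γ = 1.40: T₂ = T₁·(V₁/V₂)^(γ−1) = 654.8 K; P₂ = P₁·(V₁/V₂)^γ = 53.24 kPa.
Isobaric, so V/T is constant: P₃ = P₂; V₃ = V₂·(T₃/T₂) = 97.32 L.
T constant ⇒ Boyle's law P V = const: T₄ = T₃; V₄ = V₃·(P₃/P₄) = 345.4 L.

V₄ ≈ 345 L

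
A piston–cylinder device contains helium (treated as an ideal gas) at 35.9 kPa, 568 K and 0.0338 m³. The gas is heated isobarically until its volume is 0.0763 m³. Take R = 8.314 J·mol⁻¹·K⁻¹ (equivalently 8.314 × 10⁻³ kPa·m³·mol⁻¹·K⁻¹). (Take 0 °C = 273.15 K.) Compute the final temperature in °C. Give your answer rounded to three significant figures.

T₂ ≈ 1.01e+03 °C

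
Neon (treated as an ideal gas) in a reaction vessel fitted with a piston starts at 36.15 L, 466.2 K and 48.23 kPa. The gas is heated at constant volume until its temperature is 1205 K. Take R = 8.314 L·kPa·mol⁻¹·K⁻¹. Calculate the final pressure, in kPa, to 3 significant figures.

V constant ⇒ P ∝ T: V₂ = V₁; P₂ = P₁·(T₂/T₁) = 124.7 kPa.

P₂ ≈ 125 kPa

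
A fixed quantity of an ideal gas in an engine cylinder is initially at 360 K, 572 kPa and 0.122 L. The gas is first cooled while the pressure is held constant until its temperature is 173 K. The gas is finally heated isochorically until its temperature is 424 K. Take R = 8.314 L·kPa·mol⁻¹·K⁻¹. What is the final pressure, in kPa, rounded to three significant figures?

P₃ ≈ 1.40e+03 kPa

Isobaric, so V/T is constant: P₂ = P₁; V₂ = V₁·(T₂/T₁) = 0.05863 L.
V constant ⇒ P ∝ T: V₃ = V₂; P₃ = P₂·(T₃/T₂) = 1402 kPa.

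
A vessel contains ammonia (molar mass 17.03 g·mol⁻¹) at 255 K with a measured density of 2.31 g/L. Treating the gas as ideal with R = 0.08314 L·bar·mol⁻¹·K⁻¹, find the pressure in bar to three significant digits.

ρ = PM/(RT) ⇒ P = ρRT/M = (2.31 × 0.08314 × 255.0) / 17.03

P ≈ 2.88 bar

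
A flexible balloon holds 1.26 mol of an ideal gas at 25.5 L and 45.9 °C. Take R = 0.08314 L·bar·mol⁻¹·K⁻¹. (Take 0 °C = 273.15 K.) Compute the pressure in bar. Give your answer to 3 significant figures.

P ≈ 1.31 bar

Convert: T = 319.05 K.
PV = nRT ⇒ P = nRT/V = (1.26 × 0.08314 × 319.05) / 25.5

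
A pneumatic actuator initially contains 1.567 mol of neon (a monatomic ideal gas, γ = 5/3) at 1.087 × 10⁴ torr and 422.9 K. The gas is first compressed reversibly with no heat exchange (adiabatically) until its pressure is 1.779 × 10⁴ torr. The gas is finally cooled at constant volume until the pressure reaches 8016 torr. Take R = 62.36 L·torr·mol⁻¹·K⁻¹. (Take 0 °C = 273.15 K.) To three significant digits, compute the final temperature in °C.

From PV = nRT: V₁ = nRT₁/P₁ = 3.802 L.
Reversible adiabatic, γ = 5/3: T₂ = T₁·(P₂/P₁)^((γ−1)/γ) = 515.0 K; V₂ = V₁·(P₁/P₂)^(1/γ) = 2.829 L.
V constant ⇒ P ∝ T: V₃ = V₂; T₃ = T₂·(P₃/P₂) = 232.1 K.

T₃ ≈ -41.1 °C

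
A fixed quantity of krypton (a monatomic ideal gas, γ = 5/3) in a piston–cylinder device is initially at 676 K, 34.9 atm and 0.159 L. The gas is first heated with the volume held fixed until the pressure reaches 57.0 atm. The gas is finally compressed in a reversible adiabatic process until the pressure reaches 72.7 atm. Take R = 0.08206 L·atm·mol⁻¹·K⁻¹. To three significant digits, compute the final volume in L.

Isochoric, so P/T is constant: V₂ = V₁; T₂ = T₁·(P₂/P₁) = 1104 K.
Reversible adiabatic, γ = 5/3: T₃ = T₂·(P₃/P₂)^((γ−1)/γ) = 1217 K; V₃ = V₂·(P₂/P₃)^(1/γ) = 0.1374 L.

V₃ ≈ 0.137 L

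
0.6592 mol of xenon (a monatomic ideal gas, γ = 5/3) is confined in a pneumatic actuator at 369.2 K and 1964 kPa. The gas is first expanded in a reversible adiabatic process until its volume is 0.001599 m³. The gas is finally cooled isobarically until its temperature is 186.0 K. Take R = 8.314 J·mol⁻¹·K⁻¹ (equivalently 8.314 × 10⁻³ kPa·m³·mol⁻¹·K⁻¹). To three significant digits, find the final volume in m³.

From PV = nRT: V₁ = nRT₁/P₁ = 0.001030 m³.
Adiabatic (γ = 5/3), T V^(γ−1) and P V^γ constant: T₂ = T₁·(V₁/V₂)^(γ−1) = 275.4 K; P₂ = P₁·(V₁/V₂)^γ = 944.0 kPa.
Isobaric, so V/T is constant: P₃ = P₂; V₃ = V₂·(T₃/T₂) = 0.001080 m³.

V₃ ≈ 0.00108 m³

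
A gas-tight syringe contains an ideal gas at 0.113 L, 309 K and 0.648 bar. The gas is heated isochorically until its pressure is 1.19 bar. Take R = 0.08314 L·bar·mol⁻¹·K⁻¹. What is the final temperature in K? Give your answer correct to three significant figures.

T₂ ≈ 567 K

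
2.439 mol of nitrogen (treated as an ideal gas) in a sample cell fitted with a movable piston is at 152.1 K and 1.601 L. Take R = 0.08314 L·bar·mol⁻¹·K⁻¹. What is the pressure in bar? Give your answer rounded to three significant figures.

PV = nRT ⇒ P = nRT/V = (2.439 × 0.08314 × 152.1) / 1.601

P ≈ 19.3 bar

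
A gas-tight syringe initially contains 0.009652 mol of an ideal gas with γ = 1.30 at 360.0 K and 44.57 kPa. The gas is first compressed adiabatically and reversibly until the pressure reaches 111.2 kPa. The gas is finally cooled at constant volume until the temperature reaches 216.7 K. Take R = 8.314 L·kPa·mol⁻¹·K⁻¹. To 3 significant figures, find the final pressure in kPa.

From PV = nRT: V₁ = nRT₁/P₁ = 0.6482 L.
Reversible adiabatic, γ = 1.30: T₂ = T₁·(P₂/P₁)^((γ−1)/γ) = 444.6 K; V₂ = V₁·(P₁/P₂)^(1/γ) = 0.3208 L.
Isochoric, so P/T is constant: V₃ = V₂; P₃ = P₂·(T₃/T₂) = 54.20 kPa.

P₃ ≈ 54.2 kPa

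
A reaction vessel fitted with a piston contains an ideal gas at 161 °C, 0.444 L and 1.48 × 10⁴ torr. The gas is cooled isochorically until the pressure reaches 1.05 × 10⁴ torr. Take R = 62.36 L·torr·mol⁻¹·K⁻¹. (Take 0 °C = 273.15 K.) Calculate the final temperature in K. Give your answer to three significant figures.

T₂ ≈ 308 K

Convert: T₁ = 434.1 K.
Isochoric, so P/T is constant: V₂ = V₁; T₂ = T₁·(P₂/P₁) = 308.0 K.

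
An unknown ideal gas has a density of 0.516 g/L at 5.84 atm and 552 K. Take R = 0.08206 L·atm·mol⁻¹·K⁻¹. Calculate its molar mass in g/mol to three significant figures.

M ≈ 4.00 g/mol

ρ = PM/(RT) ⇒ M = ρRT/P = (0.516 × 0.08206 × 552.0) / 5.84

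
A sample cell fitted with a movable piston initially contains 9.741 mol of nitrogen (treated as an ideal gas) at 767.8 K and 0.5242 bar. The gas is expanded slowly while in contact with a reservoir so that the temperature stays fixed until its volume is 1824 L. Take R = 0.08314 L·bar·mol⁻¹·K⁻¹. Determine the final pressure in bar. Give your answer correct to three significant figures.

From PV = nRT: V₁ = nRT₁/P₁ = 1186 L.
Isothermal, so P V is constant: T₂ = T₁; P₂ = P₁·(V₁/V₂) = 0.3409 bar.

P₂ ≈ 0.341 bar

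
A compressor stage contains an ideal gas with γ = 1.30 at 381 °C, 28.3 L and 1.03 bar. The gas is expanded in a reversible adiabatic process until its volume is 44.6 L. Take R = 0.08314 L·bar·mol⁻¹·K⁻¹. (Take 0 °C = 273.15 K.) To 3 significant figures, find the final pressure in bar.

P₂ ≈ 0.570 bar

Convert: T₁ = 654.1 K.
Adiabatic (γ = 1.30), T V^(γ−1) and P V^γ constant: T₂ = T₁·(V₁/V₂)^(γ−1) = 570.7 K; P₂ = P₁·(V₁/V₂)^γ = 0.5702 bar.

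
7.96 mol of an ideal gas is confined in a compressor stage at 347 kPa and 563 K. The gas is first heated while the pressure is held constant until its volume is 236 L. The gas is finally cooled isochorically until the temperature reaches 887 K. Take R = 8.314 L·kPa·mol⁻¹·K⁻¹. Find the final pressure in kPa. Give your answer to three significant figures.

P₃ ≈ 249 kPa

From PV = nRT: V₁ = nRT₁/P₁ = 107.4 L.
P constant ⇒ V ∝ T: P₂ = P₁; T₂ = T₁·(V₂/V₁) = 1237 K.
V constant ⇒ P ∝ T: V₃ = V₂; P₃ = P₂·(T₃/T₂) = 248.7 kPa.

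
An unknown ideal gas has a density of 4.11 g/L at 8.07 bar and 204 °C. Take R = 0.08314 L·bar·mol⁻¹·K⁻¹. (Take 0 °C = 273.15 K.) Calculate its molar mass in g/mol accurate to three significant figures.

M ≈ 20.2 g/mol

ρ = PM/(RT) ⇒ M = ρRT/P = (4.11 × 0.08314 × 477.1) / 8.07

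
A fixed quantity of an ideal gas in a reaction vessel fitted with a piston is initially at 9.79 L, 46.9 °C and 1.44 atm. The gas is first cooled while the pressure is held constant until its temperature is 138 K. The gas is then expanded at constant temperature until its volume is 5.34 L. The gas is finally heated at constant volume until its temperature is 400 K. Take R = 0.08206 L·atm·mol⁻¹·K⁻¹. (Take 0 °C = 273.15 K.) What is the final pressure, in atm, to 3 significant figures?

P₄ ≈ 3.30 atm

Convert: T₁ = 320.0 K.
P constant ⇒ V ∝ T: P₂ = P₁; V₂ = V₁·(T₂/T₁) = 4.221 L.
T constant ⇒ Boyle's law P V = const: T₃ = T₂; P₃ = P₂·(V₂/V₃) = 1.138 atm.
V constant ⇒ P ∝ T: V₄ = V₃; P₄ = P₃·(T₄/T₃) = 3.299 atm.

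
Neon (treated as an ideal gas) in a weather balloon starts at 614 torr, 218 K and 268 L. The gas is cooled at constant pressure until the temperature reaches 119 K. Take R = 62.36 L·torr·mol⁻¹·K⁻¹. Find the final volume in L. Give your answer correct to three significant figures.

V₂ ≈ 146 L

Isobaric, so V/T is constant: P₂ = P₁; V₂ = V₁·(T₂/T₁) = 146.3 L.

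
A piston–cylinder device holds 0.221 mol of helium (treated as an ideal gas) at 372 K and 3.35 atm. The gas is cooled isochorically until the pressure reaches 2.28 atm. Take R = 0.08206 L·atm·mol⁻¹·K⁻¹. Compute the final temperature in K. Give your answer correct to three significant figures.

T₂ ≈ 253 K

From PV = nRT: V₁ = nRT₁/P₁ = 2.014 L.
Isochoric, so P/T is constant: V₂ = V₁; T₂ = T₁·(P₂/P₁) = 253.2 K.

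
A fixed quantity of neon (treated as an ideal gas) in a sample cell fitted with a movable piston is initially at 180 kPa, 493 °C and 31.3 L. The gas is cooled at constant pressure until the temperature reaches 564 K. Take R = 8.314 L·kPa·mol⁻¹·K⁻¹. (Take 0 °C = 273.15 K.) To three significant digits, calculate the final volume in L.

Convert: T₁ = 766.1 K.
Isobaric, so V/T is constant: P₂ = P₁; V₂ = V₁·(T₂/T₁) = 23.04 L.

V₂ ≈ 23.0 L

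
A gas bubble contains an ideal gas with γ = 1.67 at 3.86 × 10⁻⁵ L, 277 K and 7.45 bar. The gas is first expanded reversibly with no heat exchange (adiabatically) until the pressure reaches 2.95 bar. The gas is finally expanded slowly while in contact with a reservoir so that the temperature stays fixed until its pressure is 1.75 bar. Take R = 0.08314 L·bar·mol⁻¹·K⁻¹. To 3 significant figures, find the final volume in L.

Adiabatic (γ = 1.67), T V^(γ−1) and P V^γ constant: T₂ = T₁·(P₂/P₁)^((γ−1)/γ) = 191.0 K; V₂ = V₁·(P₁/P₂)^(1/γ) = 6.722e-05 L.
Isothermal, so P V is constant: T₃ = T₂; V₃ = V₂·(P₂/P₃) = 0.0001133 L.

V₃ ≈ 0.000113 L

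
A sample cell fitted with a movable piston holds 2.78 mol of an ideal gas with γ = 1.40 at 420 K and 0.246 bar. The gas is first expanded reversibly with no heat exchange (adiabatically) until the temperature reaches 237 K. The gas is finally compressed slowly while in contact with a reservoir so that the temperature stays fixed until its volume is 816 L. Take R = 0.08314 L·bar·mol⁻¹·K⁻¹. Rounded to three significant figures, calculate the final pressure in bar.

P₃ ≈ 0.0671 bar

From PV = nRT: V₁ = nRT₁/P₁ = 394.6 L.
Reversible adiabatic, γ = 1.40: P₂ = P₁·(T₂/T₁)^(γ/(γ−1)) = 0.03320 bar; V₂ = V₁·(T₁/T₂)^(1/(γ−1)) = 1650 L.
Isothermal, so P V is constant: T₃ = T₂; P₃ = P₂·(V₂/V₃) = 0.06713 bar.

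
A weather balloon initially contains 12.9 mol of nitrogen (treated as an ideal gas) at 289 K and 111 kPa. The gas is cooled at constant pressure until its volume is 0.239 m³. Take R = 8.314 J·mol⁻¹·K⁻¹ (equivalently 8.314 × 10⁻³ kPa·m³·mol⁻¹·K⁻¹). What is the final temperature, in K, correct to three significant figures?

From PV = nRT: V₁ = nRT₁/P₁ = 0.2792 m³.
Isobaric, so V/T is constant: P₂ = P₁; T₂ = T₁·(V₂/V₁) = 247.4 K.

T₂ ≈ 247 K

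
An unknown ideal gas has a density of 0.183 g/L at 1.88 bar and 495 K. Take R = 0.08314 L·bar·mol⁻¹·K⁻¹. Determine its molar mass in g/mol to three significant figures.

M ≈ 4.01 g/mol

ρ = PM/(RT) ⇒ M = ρRT/P = (0.183 × 0.08314 × 495.0) / 1.88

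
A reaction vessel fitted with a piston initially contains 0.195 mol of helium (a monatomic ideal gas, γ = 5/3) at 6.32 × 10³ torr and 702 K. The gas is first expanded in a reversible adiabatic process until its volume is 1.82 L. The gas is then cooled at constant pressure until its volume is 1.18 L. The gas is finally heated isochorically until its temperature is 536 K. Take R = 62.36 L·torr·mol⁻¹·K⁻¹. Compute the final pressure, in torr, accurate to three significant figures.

P₄ ≈ 5.52e+03 torr

From PV = nRT: V₁ = nRT₁/P₁ = 1.351 L.
Adiabatic (γ = 5/3), T V^(γ−1) and P V^γ constant: T₂ = T₁·(V₁/V₂)^(γ−1) = 575.4 K; P₂ = P₁·(V₁/V₂)^γ = 3845 torr.
P constant ⇒ V ∝ T: P₃ = P₂; T₃ = T₂·(V₃/V₂) = 373.1 K.
Isochoric, so P/T is constant: V₄ = V₃; P₄ = P₃·(T₄/T₃) = 5524 torr.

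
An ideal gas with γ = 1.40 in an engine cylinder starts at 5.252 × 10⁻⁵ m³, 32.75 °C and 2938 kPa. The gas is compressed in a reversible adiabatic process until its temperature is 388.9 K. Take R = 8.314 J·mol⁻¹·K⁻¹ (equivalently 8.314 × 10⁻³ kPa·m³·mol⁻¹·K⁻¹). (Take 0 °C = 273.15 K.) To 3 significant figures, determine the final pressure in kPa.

Convert: T₁ = 305.9 K.
Adiabatic (γ = 1.40), T V^(γ−1) and P V^γ constant: P₂ = P₁·(T₂/T₁)^(γ/(γ−1)) = 6807 kPa; V₂ = V₁·(T₁/T₂)^(1/(γ−1)) = 2.882e-05 m³.

P₂ ≈ 6.81e+03 kPa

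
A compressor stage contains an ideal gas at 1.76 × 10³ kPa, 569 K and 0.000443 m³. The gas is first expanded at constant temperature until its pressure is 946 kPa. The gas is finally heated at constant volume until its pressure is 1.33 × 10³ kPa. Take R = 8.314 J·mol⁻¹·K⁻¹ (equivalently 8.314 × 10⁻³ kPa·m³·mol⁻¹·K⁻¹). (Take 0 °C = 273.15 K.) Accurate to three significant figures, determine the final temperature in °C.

T₃ ≈ 527 °C

T constant ⇒ Boyle's law P V = const: T₂ = T₁; V₂ = V₁·(P₁/P₂) = 0.0008242 m³.
Isochoric, so P/T is constant: V₃ = V₂; T₃ = T₂·(P₃/P₂) = 800.0 K.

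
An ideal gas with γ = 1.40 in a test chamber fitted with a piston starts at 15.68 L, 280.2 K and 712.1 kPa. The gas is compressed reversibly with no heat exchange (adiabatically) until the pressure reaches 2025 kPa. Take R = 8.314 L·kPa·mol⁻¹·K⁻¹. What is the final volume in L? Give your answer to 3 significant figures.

Adiabatic (γ = 1.40), T V^(γ−1) and P V^γ constant: T₂ = T₁·(P₂/P₁)^((γ−1)/γ) = 377.7 K; V₂ = V₁·(P₁/P₂)^(1/γ) = 7.433 L.

V₂ ≈ 7.43 L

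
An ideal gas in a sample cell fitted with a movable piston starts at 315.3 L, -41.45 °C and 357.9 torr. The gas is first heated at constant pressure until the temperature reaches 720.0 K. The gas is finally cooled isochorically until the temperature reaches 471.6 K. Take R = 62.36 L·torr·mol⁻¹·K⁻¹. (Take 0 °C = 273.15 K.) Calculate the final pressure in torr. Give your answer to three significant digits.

P₃ ≈ 234 torr

Convert: T₁ = 231.7 K.
P constant ⇒ V ∝ T: P₂ = P₁; V₂ = V₁·(T₂/T₁) = 979.8 L.
Isochoric, so P/T is constant: V₃ = V₂; P₃ = P₂·(T₃/T₂) = 234.4 torr.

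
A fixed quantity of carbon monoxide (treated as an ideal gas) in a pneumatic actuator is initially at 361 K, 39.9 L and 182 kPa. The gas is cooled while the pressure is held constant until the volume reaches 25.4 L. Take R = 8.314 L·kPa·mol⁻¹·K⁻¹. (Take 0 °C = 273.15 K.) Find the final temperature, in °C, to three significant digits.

T₂ ≈ -43.3 °C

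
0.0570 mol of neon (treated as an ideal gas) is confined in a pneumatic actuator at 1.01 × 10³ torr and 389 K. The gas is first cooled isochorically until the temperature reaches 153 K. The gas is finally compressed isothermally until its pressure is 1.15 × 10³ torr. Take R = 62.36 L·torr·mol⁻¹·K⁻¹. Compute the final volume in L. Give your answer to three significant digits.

From PV = nRT: V₁ = nRT₁/P₁ = 1.369 L.
V constant ⇒ P ∝ T: V₂ = V₁; P₂ = P₁·(T₂/T₁) = 397.2 torr.
T constant ⇒ Boyle's law P V = const: T₃ = T₂; V₃ = V₂·(P₂/P₃) = 0.4729 L.

V₃ ≈ 0.473 L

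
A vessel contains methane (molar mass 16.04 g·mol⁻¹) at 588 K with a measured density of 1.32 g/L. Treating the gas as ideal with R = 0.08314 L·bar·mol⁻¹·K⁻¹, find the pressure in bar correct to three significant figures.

P ≈ 4.02 bar

ρ = PM/(RT) ⇒ P = ρRT/M = (1.32 × 0.08314 × 588.0) / 16.04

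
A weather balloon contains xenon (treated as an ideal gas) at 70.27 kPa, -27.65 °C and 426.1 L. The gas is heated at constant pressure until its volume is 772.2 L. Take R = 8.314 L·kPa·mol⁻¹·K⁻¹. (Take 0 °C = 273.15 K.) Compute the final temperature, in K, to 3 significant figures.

Convert: T₁ = 245.5 K.
Isobaric, so V/T is constant: P₂ = P₁; T₂ = T₁·(V₂/V₁) = 444.9 K.

T₂ ≈ 445 K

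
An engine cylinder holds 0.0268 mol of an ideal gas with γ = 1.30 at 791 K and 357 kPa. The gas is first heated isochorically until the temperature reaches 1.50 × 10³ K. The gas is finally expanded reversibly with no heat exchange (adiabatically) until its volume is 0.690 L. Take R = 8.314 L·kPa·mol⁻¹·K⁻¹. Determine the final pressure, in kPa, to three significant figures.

P₃ ≈ 438 kPa

From PV = nRT: V₁ = nRT₁/P₁ = 0.4937 L.
V constant ⇒ P ∝ T: V₂ = V₁; P₂ = P₁·(T₂/T₁) = 677.0 kPa.
Adiabatic (γ = 1.30), T V^(γ−1) and P V^γ constant: T₃ = T₂·(V₂/V₃)^(γ−1) = 1357 K; P₃ = P₂·(V₂/V₃)^γ = 438.1 kPa.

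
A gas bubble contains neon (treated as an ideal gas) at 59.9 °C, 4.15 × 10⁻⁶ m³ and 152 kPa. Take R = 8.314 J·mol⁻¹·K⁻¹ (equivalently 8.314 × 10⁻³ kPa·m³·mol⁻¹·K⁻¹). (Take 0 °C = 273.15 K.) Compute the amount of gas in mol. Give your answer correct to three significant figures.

n ≈ 0.000228 mol

Convert: T = 333.05 K.
PV = nRT ⇒ n = PV/(RT) = (152 × 4.15e-06) / (8.314 × 10⁻³ × 333.05)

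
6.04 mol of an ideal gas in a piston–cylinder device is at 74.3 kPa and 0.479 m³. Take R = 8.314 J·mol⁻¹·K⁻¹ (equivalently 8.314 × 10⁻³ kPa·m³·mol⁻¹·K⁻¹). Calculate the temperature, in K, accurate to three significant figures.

T ≈ 709 K

PV = nRT ⇒ T = PV/(nR) = (74.3 × 0.479) / (6.04 × 8.314 × 10⁻³)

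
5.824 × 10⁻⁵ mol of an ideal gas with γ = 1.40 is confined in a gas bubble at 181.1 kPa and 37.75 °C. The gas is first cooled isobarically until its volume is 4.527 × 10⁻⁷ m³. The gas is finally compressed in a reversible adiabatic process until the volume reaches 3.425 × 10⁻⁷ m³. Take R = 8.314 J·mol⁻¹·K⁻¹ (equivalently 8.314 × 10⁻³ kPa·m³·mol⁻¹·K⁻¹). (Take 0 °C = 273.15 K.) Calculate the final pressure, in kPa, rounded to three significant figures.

Convert: T₁ = 310.9 K.
From PV = nRT: V₁ = nRT₁/P₁ = 8.313e-07 m³.
Isobaric, so V/T is constant: P₂ = P₁; T₂ = T₁·(V₂/V₁) = 169.3 K.
Reversible adiabatic, γ = 1.40: T₃ = T₂·(V₂/V₃)^(γ−1) = 189.3 K; P₃ = P₂·(V₂/V₃)^γ = 267.6 kPa.

P₃ ≈ 268 kPa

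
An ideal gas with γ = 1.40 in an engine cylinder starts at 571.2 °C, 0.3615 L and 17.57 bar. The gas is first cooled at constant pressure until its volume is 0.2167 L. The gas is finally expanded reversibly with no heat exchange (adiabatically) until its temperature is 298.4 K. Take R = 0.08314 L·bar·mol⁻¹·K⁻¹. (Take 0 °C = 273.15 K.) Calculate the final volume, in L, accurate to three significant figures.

V₃ ≈ 0.812 L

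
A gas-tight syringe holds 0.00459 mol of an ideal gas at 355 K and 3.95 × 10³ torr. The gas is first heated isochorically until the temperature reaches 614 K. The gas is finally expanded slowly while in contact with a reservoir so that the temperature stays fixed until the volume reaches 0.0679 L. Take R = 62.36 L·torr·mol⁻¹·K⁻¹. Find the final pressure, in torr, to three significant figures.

P₃ ≈ 2.59e+03 torr

From PV = nRT: V₁ = nRT₁/P₁ = 0.02572 L.
V constant ⇒ P ∝ T: V₂ = V₁; P₂ = P₁·(T₂/T₁) = 6832 torr.
T constant ⇒ Boyle's law P V = const: T₃ = T₂; P₃ = P₂·(V₂/V₃) = 2588 torr.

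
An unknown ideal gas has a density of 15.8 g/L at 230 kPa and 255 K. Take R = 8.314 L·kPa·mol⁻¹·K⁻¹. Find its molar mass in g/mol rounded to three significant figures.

M ≈ 146 g/mol

ρ = PM/(RT) ⇒ M = ρRT/P = (15.8 × 8.314 × 255.0) / 230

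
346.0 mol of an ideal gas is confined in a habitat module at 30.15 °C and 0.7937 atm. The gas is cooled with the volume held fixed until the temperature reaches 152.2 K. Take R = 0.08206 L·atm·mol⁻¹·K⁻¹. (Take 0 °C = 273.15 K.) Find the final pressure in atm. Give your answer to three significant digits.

Convert: T₁ = 303.3 K.
From PV = nRT: V₁ = nRT₁/P₁ = 1.085e+04 L.
Isochoric, so P/T is constant: V₂ = V₁; P₂ = P₁·(T₂/T₁) = 0.3983 atm.

P₂ ≈ 0.398 atm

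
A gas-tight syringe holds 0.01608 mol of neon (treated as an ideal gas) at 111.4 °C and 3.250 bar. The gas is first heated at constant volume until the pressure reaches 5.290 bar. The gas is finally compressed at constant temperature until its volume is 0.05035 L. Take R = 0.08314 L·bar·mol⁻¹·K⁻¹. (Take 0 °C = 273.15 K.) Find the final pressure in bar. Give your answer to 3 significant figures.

Convert: T₁ = 384.5 K.
From PV = nRT: V₁ = nRT₁/P₁ = 0.1582 L.
V constant ⇒ P ∝ T: V₂ = V₁; T₂ = T₁·(P₂/P₁) = 625.9 K.
Isothermal, so P V is constant: T₃ = T₂; P₃ = P₂·(V₂/V₃) = 16.62 bar.

P₃ ≈ 16.6 bar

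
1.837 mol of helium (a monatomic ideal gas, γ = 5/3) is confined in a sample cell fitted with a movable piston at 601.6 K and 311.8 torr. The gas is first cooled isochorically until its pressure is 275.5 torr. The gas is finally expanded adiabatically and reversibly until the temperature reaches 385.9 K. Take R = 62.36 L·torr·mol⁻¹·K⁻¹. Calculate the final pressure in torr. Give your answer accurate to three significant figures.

P₃ ≈ 124 torr

From PV = nRT: V₁ = nRT₁/P₁ = 221.0 L.
Isochoric, so P/T is constant: V₂ = V₁; T₂ = T₁·(P₂/P₁) = 531.6 K.
Adiabatic (γ = 5/3), T V^(γ−1) and P V^γ constant: P₃ = P₂·(T₃/T₂)^(γ/(γ−1)) = 123.7 torr; V₃ = V₂·(T₂/T₃)^(1/(γ−1)) = 357.3 L.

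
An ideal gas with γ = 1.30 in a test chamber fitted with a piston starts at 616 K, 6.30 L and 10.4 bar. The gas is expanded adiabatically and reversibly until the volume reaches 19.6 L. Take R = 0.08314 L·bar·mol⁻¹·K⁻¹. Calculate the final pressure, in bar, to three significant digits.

Adiabatic (γ = 1.30), T V^(γ−1) and P V^γ constant: T₂ = T₁·(V₁/V₂)^(γ−1) = 438.2 K; P₂ = P₁·(V₁/V₂)^γ = 2.378 bar.

P₂ ≈ 2.38 bar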